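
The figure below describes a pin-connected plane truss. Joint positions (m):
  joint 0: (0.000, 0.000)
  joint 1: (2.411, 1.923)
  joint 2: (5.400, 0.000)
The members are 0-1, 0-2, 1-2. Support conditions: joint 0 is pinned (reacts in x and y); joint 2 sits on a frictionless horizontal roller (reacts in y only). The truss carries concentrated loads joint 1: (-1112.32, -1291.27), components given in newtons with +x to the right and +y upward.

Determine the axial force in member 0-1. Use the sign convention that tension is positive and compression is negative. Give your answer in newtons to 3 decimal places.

-1781.502

N=3 nodes, M=3 members, R=3 reactions → 2N=6, M+R=6
member 0 (0-1): L=3.0840, (cx,cy)=(0.7818,0.6235)
member 1 (0-2): L=5.4000, (cx,cy)=(1.0000,0.0000)
member 2 (1-2): L=3.5542, (cx,cy)=(0.8410,-0.5411)
solve A·x = −loads:
  F[0-1] = -1781.5021 N (compression)
  F[0-2] = +280.4323 N (tension)
  F[1-2] = -333.4564 N (compression)
  Rx@0 = +1112.3200 N
  Ry@0 = +1110.8514 N
  Ry@2 = +180.4186 N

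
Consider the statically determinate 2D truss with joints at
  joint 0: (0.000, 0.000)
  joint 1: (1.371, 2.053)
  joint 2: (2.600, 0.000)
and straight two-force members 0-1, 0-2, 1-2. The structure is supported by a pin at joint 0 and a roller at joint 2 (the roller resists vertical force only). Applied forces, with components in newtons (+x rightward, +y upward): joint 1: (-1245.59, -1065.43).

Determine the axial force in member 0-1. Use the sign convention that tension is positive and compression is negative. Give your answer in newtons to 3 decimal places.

N=3 nodes, M=3 members, R=3 reactions → 2N=6, M+R=6
member 0 (0-1): L=2.4687, (cx,cy)=(0.5554,0.8316)
member 1 (0-2): L=2.6000, (cx,cy)=(1.0000,0.0000)
member 2 (1-2): L=2.3927, (cx,cy)=(0.5136,-0.8580)
solve A·x = −loads:
  F[0-1] = -1788.2791 N (compression)
  F[0-2] = -252.4614 N (compression)
  F[1-2] = +491.5190 N (tension)
  Rx@0 = +1245.5900 N
  Ry@0 = +1487.1576 N
  Ry@2 = -421.7276 N

-1788.279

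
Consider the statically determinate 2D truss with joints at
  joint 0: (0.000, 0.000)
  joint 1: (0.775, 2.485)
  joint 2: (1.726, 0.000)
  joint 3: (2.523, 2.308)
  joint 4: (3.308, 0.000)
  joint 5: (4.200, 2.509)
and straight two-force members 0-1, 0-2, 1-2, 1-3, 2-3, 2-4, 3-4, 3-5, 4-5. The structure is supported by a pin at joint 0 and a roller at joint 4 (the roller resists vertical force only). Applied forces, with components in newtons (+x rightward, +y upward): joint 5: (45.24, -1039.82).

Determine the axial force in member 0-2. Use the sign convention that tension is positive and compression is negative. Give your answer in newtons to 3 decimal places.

N=6 nodes, M=9 members, R=3 reactions → 2N=12, M+R=12
member 0 (0-1): L=2.6030, (cx,cy)=(0.2977,0.9547)
member 1 (0-2): L=1.7260, (cx,cy)=(1.0000,0.0000)
member 2 (1-2): L=2.6608, (cx,cy)=(0.3574,-0.9339)
member 3 (1-3): L=1.7569, (cx,cy)=(0.9949,-0.1007)
member 4 (2-3): L=2.4417, (cx,cy)=(0.3264,0.9452)
member 5 (2-4): L=1.5820, (cx,cy)=(1.0000,0.0000)
member 6 (3-4): L=2.4378, (cx,cy)=(0.3220,-0.9467)
member 7 (3-5): L=1.6890, (cx,cy)=(0.9929,0.1190)
member 8 (4-5): L=2.6628, (cx,cy)=(0.3350,0.9422)
solve A·x = −loads:
  F[0-1] = +329.6490 N (tension)
  F[0-2] = -52.9058 N (compression)
  F[1-2] = -361.6114 N (compression)
  F[1-3] = +228.5547 N (tension)
  F[2-3] = +357.2944 N (tension)
  F[2-4] = -298.7753 N (compression)
  F[3-4] = -277.5379 N (compression)
  F[3-5] = +436.4859 N (tension)
  F[4-5] = -1158.7082 N (compression)
  Rx@0 = -45.2400 N
  Ry@0 = -314.6997 N
  Ry@4 = +1354.5197 N

-52.906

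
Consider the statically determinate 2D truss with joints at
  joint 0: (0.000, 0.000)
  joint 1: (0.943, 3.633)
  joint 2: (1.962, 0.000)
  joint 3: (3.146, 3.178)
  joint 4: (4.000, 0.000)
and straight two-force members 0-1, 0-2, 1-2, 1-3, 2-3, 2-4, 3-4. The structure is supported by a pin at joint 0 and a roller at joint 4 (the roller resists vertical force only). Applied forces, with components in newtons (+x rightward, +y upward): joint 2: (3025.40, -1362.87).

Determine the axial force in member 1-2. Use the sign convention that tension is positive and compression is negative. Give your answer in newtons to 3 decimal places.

N=5 nodes, M=7 members, R=3 reactions → 2N=10, M+R=10
member 0 (0-1): L=3.7534, (cx,cy)=(0.2512,0.9679)
member 1 (0-2): L=1.9620, (cx,cy)=(1.0000,0.0000)
member 2 (1-2): L=3.7732, (cx,cy)=(0.2701,-0.9628)
member 3 (1-3): L=2.2495, (cx,cy)=(0.9793,-0.2023)
member 4 (2-3): L=3.3914, (cx,cy)=(0.3491,0.9371)
member 5 (2-4): L=2.0380, (cx,cy)=(1.0000,0.0000)
member 6 (3-4): L=3.2907, (cx,cy)=(0.2595,-0.9657)
solve A·x = −loads:
  F[0-1] = -717.3927 N (compression)
  F[0-2] = +3205.6374 N (tension)
  F[1-2] = +806.5660 N (tension)
  F[1-3] = -406.4620 N (compression)
  F[2-3] = +625.6400 N (tension)
  F[2-4] = +179.6377 N (tension)
  F[3-4] = -692.2034 N (compression)
  Rx@0 = -3025.4000 N
  Ry@0 = +694.3823 N
  Ry@4 = +668.4877 N

806.566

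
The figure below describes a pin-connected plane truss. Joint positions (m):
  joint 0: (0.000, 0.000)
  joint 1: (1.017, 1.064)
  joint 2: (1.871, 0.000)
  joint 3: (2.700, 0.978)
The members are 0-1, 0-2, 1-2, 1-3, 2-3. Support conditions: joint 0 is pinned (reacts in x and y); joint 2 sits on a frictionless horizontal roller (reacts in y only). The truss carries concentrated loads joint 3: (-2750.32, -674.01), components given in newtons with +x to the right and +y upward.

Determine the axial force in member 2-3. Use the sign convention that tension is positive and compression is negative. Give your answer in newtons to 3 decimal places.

N=4 nodes, M=5 members, R=3 reactions → 2N=8, M+R=8
member 0 (0-1): L=1.4719, (cx,cy)=(0.6910,0.7229)
member 1 (0-2): L=1.8710, (cx,cy)=(1.0000,0.0000)
member 2 (1-2): L=1.3643, (cx,cy)=(0.6259,-0.7799)
member 3 (1-3): L=1.6852, (cx,cy)=(0.9987,-0.0510)
member 4 (2-3): L=1.2821, (cx,cy)=(0.6466,0.7628)
solve A·x = −loads:
  F[0-1] = -1575.6067 N (compression)
  F[0-2] = -1661.6382 N (compression)
  F[1-2] = +1597.3460 N (tension)
  F[1-3] = -2091.2584 N (compression)
  F[2-3] = -1023.4767 N (compression)
  Rx@0 = +2750.3200 N
  Ry@0 = +1138.9945 N
  Ry@2 = -464.9845 N

-1023.477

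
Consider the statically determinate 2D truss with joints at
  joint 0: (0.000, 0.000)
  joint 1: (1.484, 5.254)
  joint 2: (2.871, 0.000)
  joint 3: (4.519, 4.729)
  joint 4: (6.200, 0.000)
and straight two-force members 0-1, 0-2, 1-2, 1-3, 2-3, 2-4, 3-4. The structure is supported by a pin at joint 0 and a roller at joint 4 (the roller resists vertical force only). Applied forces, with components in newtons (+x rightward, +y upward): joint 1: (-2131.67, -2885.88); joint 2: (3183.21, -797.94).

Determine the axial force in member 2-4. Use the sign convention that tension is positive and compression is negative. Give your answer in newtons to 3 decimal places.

-265.239

N=5 nodes, M=7 members, R=3 reactions → 2N=10, M+R=10
member 0 (0-1): L=5.4596, (cx,cy)=(0.2718,0.9623)
member 1 (0-2): L=2.8710, (cx,cy)=(1.0000,0.0000)
member 2 (1-2): L=5.4340, (cx,cy)=(0.2552,-0.9669)
member 3 (1-3): L=3.0801, (cx,cy)=(0.9854,-0.1705)
member 4 (2-3): L=5.0079, (cx,cy)=(0.3291,0.9443)
member 5 (2-4): L=3.3290, (cx,cy)=(1.0000,0.0000)
member 6 (3-4): L=5.0189, (cx,cy)=(0.3349,-0.9422)
solve A·x = −loads:
  F[0-1] = -4603.3107 N (compression)
  F[0-2] = +2302.7976 N (tension)
  F[1-2] = +1508.3780 N (tension)
  F[1-3] = +502.7637 N (tension)
  F[2-3] = -699.4315 N (compression)
  F[2-4] = -265.2388 N (compression)
  F[3-4] = +791.9112 N (tension)
  Rx@0 = -1051.5400 N
  Ry@0 = +4429.9914 N
  Ry@4 = -746.1714 N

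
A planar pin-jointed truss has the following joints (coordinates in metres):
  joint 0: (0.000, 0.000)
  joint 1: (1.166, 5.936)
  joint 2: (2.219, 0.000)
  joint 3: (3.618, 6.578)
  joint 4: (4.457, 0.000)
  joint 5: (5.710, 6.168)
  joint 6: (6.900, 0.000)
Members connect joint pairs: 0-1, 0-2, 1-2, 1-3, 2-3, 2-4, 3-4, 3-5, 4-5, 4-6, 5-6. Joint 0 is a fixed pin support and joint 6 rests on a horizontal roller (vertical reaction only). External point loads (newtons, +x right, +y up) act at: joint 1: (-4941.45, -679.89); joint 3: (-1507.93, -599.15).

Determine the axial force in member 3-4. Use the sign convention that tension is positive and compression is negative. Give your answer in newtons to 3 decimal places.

4906.370

N=7 nodes, M=11 members, R=3 reactions → 2N=14, M+R=14
member 0 (0-1): L=6.0494, (cx,cy)=(0.1927,0.9812)
member 1 (0-2): L=2.2190, (cx,cy)=(1.0000,0.0000)
member 2 (1-2): L=6.0287, (cx,cy)=(0.1747,-0.9846)
member 3 (1-3): L=2.5347, (cx,cy)=(0.9674,0.2533)
member 4 (2-3): L=6.7251, (cx,cy)=(0.2080,0.9781)
member 5 (2-4): L=2.2380, (cx,cy)=(1.0000,0.0000)
member 6 (3-4): L=6.6313, (cx,cy)=(0.1265,-0.9920)
member 7 (3-5): L=2.1318, (cx,cy)=(0.9813,-0.1923)
member 8 (4-5): L=6.2940, (cx,cy)=(0.1991,0.9800)
member 9 (4-6): L=2.4430, (cx,cy)=(1.0000,0.0000)
member 10 (5-6): L=6.2817, (cx,cy)=(0.1894,-0.9819)
solve A·x = −loads:
  F[0-1] = -6663.5746 N (compression)
  F[0-2] = -5165.0073 N (compression)
  F[1-2] = +6615.4128 N (tension)
  F[1-3] = +2585.9195 N (tension)
  F[2-3] = -6659.4055 N (compression)
  F[2-4] = -2624.1953 N (compression)
  F[3-4] = +4906.3703 N (tension)
  F[3-5] = +2041.5480 N (tension)
  F[4-5] = -4966.3514 N (compression)
  F[4-6] = -1014.7383 N (compression)
  F[5-6] = +5356.5777 N (tension)
  Rx@0 = +6449.3800 N
  Ry@0 = +6538.6247 N
  Ry@6 = -5259.5847 N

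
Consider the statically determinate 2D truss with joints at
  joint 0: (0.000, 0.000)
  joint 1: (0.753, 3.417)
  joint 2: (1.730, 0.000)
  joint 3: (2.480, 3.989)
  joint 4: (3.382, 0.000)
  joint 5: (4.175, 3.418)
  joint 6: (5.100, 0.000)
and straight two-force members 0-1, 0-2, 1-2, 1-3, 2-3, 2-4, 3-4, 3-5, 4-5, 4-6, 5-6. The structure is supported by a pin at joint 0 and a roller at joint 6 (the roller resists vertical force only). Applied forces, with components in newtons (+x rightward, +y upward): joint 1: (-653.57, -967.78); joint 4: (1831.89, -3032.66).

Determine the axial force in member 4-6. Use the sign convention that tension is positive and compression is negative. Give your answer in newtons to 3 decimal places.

464.413

N=7 nodes, M=11 members, R=3 reactions → 2N=14, M+R=14
member 0 (0-1): L=3.4990, (cx,cy)=(0.2152,0.9766)
member 1 (0-2): L=1.7300, (cx,cy)=(1.0000,0.0000)
member 2 (1-2): L=3.5539, (cx,cy)=(0.2749,-0.9615)
member 3 (1-3): L=1.8193, (cx,cy)=(0.9493,0.3144)
member 4 (2-3): L=4.0589, (cx,cy)=(0.1848,0.9828)
member 5 (2-4): L=1.6520, (cx,cy)=(1.0000,0.0000)
member 6 (3-4): L=4.0897, (cx,cy)=(0.2206,-0.9754)
member 7 (3-5): L=1.7886, (cx,cy)=(0.9477,-0.3192)
member 8 (4-5): L=3.5088, (cx,cy)=(0.2260,0.9741)
member 9 (4-6): L=1.7180, (cx,cy)=(1.0000,0.0000)
member 10 (5-6): L=3.5410, (cx,cy)=(0.2612,-0.9653)
solve A·x = −loads:
  F[0-1] = -2339.1819 N (compression)
  F[0-2] = +1681.7242 N (tension)
  F[1-2] = +1298.1463 N (tension)
  F[1-3] = -217.7464 N (compression)
  F[2-3] = -1269.9992 N (compression)
  F[2-4] = +2273.2634 N (tension)
  F[3-4] = +1626.1431 N (tension)
  F[3-5] = -844.2002 N (compression)
  F[4-5] = +1484.9828 N (tension)
  F[4-6] = +464.4127 N (tension)
  F[5-6] = -1777.7986 N (compression)
  Rx@0 = -1178.3200 N
  Ry@0 = +2284.3722 N
  Ry@6 = +1716.0678 N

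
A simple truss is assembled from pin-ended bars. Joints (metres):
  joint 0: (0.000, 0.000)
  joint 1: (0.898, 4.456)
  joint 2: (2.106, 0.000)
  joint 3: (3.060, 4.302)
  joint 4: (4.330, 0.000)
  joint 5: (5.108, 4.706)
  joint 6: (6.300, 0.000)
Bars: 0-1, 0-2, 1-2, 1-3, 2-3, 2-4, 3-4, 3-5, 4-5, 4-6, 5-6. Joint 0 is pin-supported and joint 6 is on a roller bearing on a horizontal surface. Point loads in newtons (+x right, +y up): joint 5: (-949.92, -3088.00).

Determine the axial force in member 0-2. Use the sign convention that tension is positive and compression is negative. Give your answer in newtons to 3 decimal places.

N=7 nodes, M=11 members, R=3 reactions → 2N=14, M+R=14
member 0 (0-1): L=4.5456, (cx,cy)=(0.1976,0.9803)
member 1 (0-2): L=2.1060, (cx,cy)=(1.0000,0.0000)
member 2 (1-2): L=4.6168, (cx,cy)=(0.2617,-0.9652)
member 3 (1-3): L=2.1675, (cx,cy)=(0.9975,-0.0711)
member 4 (2-3): L=4.4065, (cx,cy)=(0.2165,0.9763)
member 5 (2-4): L=2.2240, (cx,cy)=(1.0000,0.0000)
member 6 (3-4): L=4.4855, (cx,cy)=(0.2831,-0.9591)
member 7 (3-5): L=2.0875, (cx,cy)=(0.9811,0.1935)
member 8 (4-5): L=4.7699, (cx,cy)=(0.1631,0.9866)
member 9 (4-6): L=1.9700, (cx,cy)=(1.0000,0.0000)
member 10 (5-6): L=4.8546, (cx,cy)=(0.2455,-0.9694)
solve A·x = −loads:
  F[0-1] = -1319.8562 N (compression)
  F[0-2] = -689.1767 N (compression)
  F[1-2] = +1386.5636 N (tension)
  F[1-3] = -625.1188 N (compression)
  F[2-3] = -1370.7697 N (compression)
  F[2-4] = -29.6123 N (compression)
  F[3-4] = +1095.9335 N (tension)
  F[3-5] = -1254.3164 N (compression)
  F[4-5] = -1065.3559 N (compression)
  F[4-6] = +454.4483 N (tension)
  F[5-6] = -1850.8154 N (compression)
  Rx@0 = +949.9200 N
  Ry@0 = +1293.8444 N
  Ry@6 = +1794.1556 N

-689.177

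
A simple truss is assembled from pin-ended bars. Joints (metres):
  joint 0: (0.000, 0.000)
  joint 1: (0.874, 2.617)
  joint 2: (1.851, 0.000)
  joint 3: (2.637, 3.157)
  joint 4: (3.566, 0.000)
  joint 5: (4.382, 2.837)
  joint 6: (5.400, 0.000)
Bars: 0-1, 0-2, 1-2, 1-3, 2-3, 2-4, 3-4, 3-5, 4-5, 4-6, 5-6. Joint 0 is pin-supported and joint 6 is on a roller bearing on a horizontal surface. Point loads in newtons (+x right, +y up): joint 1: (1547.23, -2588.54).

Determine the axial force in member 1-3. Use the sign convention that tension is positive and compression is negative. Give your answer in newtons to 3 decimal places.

-1487.617

N=7 nodes, M=11 members, R=3 reactions → 2N=14, M+R=14
member 0 (0-1): L=2.7591, (cx,cy)=(0.3168,0.9485)
member 1 (0-2): L=1.8510, (cx,cy)=(1.0000,0.0000)
member 2 (1-2): L=2.7934, (cx,cy)=(0.3497,-0.9368)
member 3 (1-3): L=1.8438, (cx,cy)=(0.9562,0.2929)
member 4 (2-3): L=3.2534, (cx,cy)=(0.2416,0.9704)
member 5 (2-4): L=1.7150, (cx,cy)=(1.0000,0.0000)
member 6 (3-4): L=3.2908, (cx,cy)=(0.2823,-0.9593)
member 7 (3-5): L=1.7741, (cx,cy)=(0.9836,-0.1804)
member 8 (4-5): L=2.9520, (cx,cy)=(0.2764,0.9610)
member 9 (4-6): L=1.8340, (cx,cy)=(1.0000,0.0000)
member 10 (5-6): L=3.0141, (cx,cy)=(0.3377,-0.9412)
solve A·x = −loads:
  F[0-1] = -1496.8304 N (compression)
  F[0-2] = +2021.3830 N (tension)
  F[1-2] = -1712.6306 N (compression)
  F[1-3] = -1487.6174 N (compression)
  F[2-3] = +1653.4460 N (tension)
  F[2-4] = +1022.9257 N (tension)
  F[3-4] = -1081.1513 N (compression)
  F[3-5] = -729.6871 N (compression)
  F[4-5] = +1079.2277 N (tension)
  F[4-6] = +419.3979 N (tension)
  F[5-6] = -1241.7620 N (compression)
  Rx@0 = -1547.2300 N
  Ry@0 = +1419.7465 N
  Ry@6 = +1168.7935 N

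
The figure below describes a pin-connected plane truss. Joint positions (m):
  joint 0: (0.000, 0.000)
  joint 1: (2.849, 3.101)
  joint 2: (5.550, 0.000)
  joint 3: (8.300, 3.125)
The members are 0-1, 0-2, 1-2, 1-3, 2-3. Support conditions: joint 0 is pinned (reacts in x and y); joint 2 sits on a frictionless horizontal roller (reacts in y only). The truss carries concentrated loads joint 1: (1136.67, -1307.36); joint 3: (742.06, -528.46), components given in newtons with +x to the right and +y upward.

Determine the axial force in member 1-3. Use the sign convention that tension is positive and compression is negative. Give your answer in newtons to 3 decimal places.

1211.812

N=4 nodes, M=5 members, R=3 reactions → 2N=8, M+R=8
member 0 (0-1): L=4.2111, (cx,cy)=(0.6766,0.7364)
member 1 (0-2): L=5.5500, (cx,cy)=(1.0000,0.0000)
member 2 (1-2): L=4.1124, (cx,cy)=(0.6568,-0.7541)
member 3 (1-3): L=5.4511, (cx,cy)=(1.0000,0.0044)
member 4 (2-3): L=4.1627, (cx,cy)=(0.6606,0.7507)
solve A·x = −loads:
  F[0-1] = +921.4205 N (tension)
  F[0-2] = +1255.3409 N (tension)
  F[1-2] = -2626.4990 N (compression)
  F[1-3] = +1211.8117 N (tension)
  F[2-3] = -711.0507 N (compression)
  Rx@0 = -1878.7300 N
  Ry@0 = -678.5292 N
  Ry@2 = +2514.3492 N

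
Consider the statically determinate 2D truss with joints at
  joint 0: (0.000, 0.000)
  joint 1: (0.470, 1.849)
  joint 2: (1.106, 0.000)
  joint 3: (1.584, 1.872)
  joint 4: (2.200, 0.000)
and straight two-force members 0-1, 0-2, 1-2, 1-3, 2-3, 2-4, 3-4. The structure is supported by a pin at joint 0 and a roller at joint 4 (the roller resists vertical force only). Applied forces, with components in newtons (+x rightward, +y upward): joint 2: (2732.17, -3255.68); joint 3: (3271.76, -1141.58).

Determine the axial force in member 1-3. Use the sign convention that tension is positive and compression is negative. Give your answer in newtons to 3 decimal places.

N=5 nodes, M=7 members, R=3 reactions → 2N=10, M+R=10
member 0 (0-1): L=1.9078, (cx,cy)=(0.2464,0.9692)
member 1 (0-2): L=1.1060, (cx,cy)=(1.0000,0.0000)
member 2 (1-2): L=1.9553, (cx,cy)=(0.3253,-0.9456)
member 3 (1-3): L=1.1142, (cx,cy)=(0.9998,0.0206)
member 4 (2-3): L=1.9321, (cx,cy)=(0.2474,0.9689)
member 5 (2-4): L=1.0940, (cx,cy)=(1.0000,0.0000)
member 6 (3-4): L=1.9707, (cx,cy)=(0.3126,-0.9499)
solve A·x = −loads:
  F[0-1] = +872.2506 N (tension)
  F[0-2] = +5789.0449 N (tension)
  F[1-2] = -883.0166 N (compression)
  F[1-3] = +502.2070 N (tension)
  F[2-3] = +4221.9301 N (tension)
  F[2-4] = +1725.1380 N (tension)
  F[3-4] = -5519.1702 N (compression)
  Rx@0 = -6003.9300 N
  Ry@0 = -845.3671 N
  Ry@4 = +5242.6271 N

502.207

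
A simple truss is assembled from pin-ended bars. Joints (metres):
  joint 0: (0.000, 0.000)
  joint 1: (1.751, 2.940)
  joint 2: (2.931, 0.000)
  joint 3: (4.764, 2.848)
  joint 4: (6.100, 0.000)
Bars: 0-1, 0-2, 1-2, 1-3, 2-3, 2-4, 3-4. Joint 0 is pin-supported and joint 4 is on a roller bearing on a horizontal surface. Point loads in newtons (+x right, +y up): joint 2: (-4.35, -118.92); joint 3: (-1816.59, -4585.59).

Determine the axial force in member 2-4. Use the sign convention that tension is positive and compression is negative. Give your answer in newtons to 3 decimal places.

N=5 nodes, M=7 members, R=3 reactions → 2N=10, M+R=10
member 0 (0-1): L=3.4219, (cx,cy)=(0.5117,0.8592)
member 1 (0-2): L=2.9310, (cx,cy)=(1.0000,0.0000)
member 2 (1-2): L=3.1680, (cx,cy)=(0.3725,-0.9280)
member 3 (1-3): L=3.0144, (cx,cy)=(0.9995,-0.0305)
member 4 (2-3): L=3.3869, (cx,cy)=(0.5412,0.8409)
member 5 (2-4): L=3.1690, (cx,cy)=(1.0000,0.0000)
member 6 (3-4): L=3.1458, (cx,cy)=(0.4247,-0.9053)
solve A·x = −loads:
  F[0-1] = -2228.0233 N (compression)
  F[0-2] = -680.8613 N (compression)
  F[1-2] = +2126.2349 N (tension)
  F[1-3] = -1932.9568 N (compression)
  F[2-3] = -2205.1769 N (compression)
  F[2-4] = +1308.9196 N (tension)
  F[3-4] = -3082.0263 N (compression)
  Rx@0 = +1820.9400 N
  Ry@0 = +1914.2384 N
  Ry@4 = +2790.2716 N

1308.920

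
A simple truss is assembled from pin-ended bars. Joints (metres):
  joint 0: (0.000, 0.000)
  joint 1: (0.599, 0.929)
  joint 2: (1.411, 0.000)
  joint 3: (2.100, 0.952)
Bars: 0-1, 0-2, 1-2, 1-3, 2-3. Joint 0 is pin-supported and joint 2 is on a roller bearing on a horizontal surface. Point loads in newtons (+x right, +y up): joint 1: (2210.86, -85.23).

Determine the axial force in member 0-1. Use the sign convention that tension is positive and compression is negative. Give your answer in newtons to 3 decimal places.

1673.616

N=4 nodes, M=5 members, R=3 reactions → 2N=8, M+R=8
member 0 (0-1): L=1.1054, (cx,cy)=(0.5419,0.8404)
member 1 (0-2): L=1.4110, (cx,cy)=(1.0000,0.0000)
member 2 (1-2): L=1.2338, (cx,cy)=(0.6581,-0.7529)
member 3 (1-3): L=1.5012, (cx,cy)=(0.9999,0.0153)
member 4 (2-3): L=1.1752, (cx,cy)=(0.5863,0.8101)
solve A·x = −loads:
  F[0-1] = +1673.6158 N (tension)
  F[0-2] = +1303.9273 N (tension)
  F[1-2] = -1981.3427 N (compression)
  F[1-3] = -0.0000 N (compression)
  F[2-3] = +0.0000 N (tension)
  Rx@0 = -2210.8600 N
  Ry@0 = -1406.5784 N
  Ry@2 = +1491.8084 N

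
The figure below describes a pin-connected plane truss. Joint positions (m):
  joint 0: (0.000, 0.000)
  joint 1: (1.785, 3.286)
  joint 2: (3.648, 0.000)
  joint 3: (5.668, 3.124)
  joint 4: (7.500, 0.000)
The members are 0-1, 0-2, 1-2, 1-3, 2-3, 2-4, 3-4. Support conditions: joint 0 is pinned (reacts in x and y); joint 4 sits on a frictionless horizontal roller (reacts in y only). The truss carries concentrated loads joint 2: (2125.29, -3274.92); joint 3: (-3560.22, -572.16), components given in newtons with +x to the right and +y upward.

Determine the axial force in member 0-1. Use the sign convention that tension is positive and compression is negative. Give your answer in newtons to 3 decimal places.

-3760.812

N=5 nodes, M=7 members, R=3 reactions → 2N=10, M+R=10
member 0 (0-1): L=3.7395, (cx,cy)=(0.4773,0.8787)
member 1 (0-2): L=3.6480, (cx,cy)=(1.0000,0.0000)
member 2 (1-2): L=3.7774, (cx,cy)=(0.4932,-0.8699)
member 3 (1-3): L=3.8864, (cx,cy)=(0.9991,-0.0417)
member 4 (2-3): L=3.7202, (cx,cy)=(0.5430,0.8397)
member 5 (2-4): L=3.8520, (cx,cy)=(1.0000,0.0000)
member 6 (3-4): L=3.6215, (cx,cy)=(0.5059,-0.8626)
solve A·x = −loads:
  F[0-1] = -3760.8124 N (compression)
  F[0-2] = +360.2329 N (tension)
  F[1-2] = +3979.0951 N (tension)
  F[1-3] = -3760.9198 N (compression)
  F[2-3] = -222.1622 N (compression)
  F[2-4] = +318.0615 N (tension)
  F[3-4] = -628.7524 N (compression)
  Rx@0 = +1434.9300 N
  Ry@0 = +3304.7088 N
  Ry@4 = +542.3712 N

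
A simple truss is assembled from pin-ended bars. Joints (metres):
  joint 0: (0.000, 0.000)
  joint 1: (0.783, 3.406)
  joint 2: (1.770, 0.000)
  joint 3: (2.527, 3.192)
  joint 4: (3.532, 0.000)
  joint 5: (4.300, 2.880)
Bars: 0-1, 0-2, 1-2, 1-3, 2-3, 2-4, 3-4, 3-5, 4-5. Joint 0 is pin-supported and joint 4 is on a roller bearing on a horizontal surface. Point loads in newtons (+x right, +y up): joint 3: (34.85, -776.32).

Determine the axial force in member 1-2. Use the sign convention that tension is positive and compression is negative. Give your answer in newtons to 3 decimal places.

210.230

N=6 nodes, M=9 members, R=3 reactions → 2N=12, M+R=12
member 0 (0-1): L=3.4948, (cx,cy)=(0.2240,0.9746)
member 1 (0-2): L=1.7700, (cx,cy)=(1.0000,0.0000)
member 2 (1-2): L=3.5461, (cx,cy)=(0.2783,-0.9605)
member 3 (1-3): L=1.7571, (cx,cy)=(0.9926,-0.1218)
member 4 (2-3): L=3.2805, (cx,cy)=(0.2308,0.9730)
member 5 (2-4): L=1.7620, (cx,cy)=(1.0000,0.0000)
member 6 (3-4): L=3.3465, (cx,cy)=(0.3003,-0.9538)
member 7 (3-5): L=1.8002, (cx,cy)=(0.9849,-0.1733)
member 8 (4-5): L=2.9806, (cx,cy)=(0.2577,0.9662)
solve A·x = −loads:
  F[0-1] = -194.3402 N (compression)
  F[0-2] = +78.3908 N (tension)
  F[1-2] = +210.2299 N (tension)
  F[1-3] = -102.8200 N (compression)
  F[2-3] = -207.5233 N (compression)
  F[2-4] = +184.7916 N (tension)
  F[3-4] = -615.3236 N (compression)
  F[3-5] = +0.0000 N (tension)
  F[4-5] = -0.0000 N (compression)
  Rx@0 = -34.8500 N
  Ry@0 = +189.3999 N
  Ry@4 = +586.9201 N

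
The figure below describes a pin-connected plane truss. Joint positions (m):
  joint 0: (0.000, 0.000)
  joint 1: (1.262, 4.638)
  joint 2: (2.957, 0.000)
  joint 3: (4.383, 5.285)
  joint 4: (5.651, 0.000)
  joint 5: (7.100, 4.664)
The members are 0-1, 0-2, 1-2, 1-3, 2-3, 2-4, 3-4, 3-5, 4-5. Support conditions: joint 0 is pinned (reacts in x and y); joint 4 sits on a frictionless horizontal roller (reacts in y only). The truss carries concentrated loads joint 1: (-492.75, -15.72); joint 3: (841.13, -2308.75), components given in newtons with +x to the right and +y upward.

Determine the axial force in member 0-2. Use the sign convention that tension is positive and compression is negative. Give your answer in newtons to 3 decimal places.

388.658

N=6 nodes, M=9 members, R=3 reactions → 2N=12, M+R=12
member 0 (0-1): L=4.8066, (cx,cy)=(0.2626,0.9649)
member 1 (0-2): L=2.9570, (cx,cy)=(1.0000,0.0000)
member 2 (1-2): L=4.9380, (cx,cy)=(0.3433,-0.9392)
member 3 (1-3): L=3.1874, (cx,cy)=(0.9792,0.2030)
member 4 (2-3): L=5.4740, (cx,cy)=(0.2605,0.9655)
member 5 (2-4): L=2.6940, (cx,cy)=(1.0000,0.0000)
member 6 (3-4): L=5.4350, (cx,cy)=(0.2333,-0.9724)
member 7 (3-5): L=2.7871, (cx,cy)=(0.9749,-0.2228)
member 8 (4-5): L=4.8839, (cx,cy)=(0.2967,0.9550)
solve A·x = −loads:
  F[0-1] = -153.4075 N (compression)
  F[0-2] = +388.6578 N (tension)
  F[1-2] = +223.7780 N (tension)
  F[1-3] = +383.6465 N (tension)
  F[2-3] = -217.6983 N (compression)
  F[2-4] = +522.1819 N (tension)
  F[3-4] = -2238.2101 N (compression)
  F[3-5] = +0.0000 N (tension)
  F[4-5] = -0.0000 N (compression)
  Rx@0 = -348.3800 N
  Ry@0 = +148.0256 N
  Ry@4 = +2176.4444 N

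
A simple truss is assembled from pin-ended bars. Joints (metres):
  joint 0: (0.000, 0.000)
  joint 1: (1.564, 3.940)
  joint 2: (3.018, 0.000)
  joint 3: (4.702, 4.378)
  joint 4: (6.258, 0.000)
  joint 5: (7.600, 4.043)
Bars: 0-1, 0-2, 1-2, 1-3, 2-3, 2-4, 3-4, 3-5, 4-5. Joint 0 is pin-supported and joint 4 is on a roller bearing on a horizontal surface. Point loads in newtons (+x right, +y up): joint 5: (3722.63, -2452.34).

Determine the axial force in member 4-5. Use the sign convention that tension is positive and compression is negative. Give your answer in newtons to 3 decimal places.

N=6 nodes, M=9 members, R=3 reactions → 2N=12, M+R=12
member 0 (0-1): L=4.2391, (cx,cy)=(0.3689,0.9294)
member 1 (0-2): L=3.0180, (cx,cy)=(1.0000,0.0000)
member 2 (1-2): L=4.1997, (cx,cy)=(0.3462,-0.9382)
member 3 (1-3): L=3.1684, (cx,cy)=(0.9904,0.1382)
member 4 (2-3): L=4.6907, (cx,cy)=(0.3590,0.9333)
member 5 (2-4): L=3.2400, (cx,cy)=(1.0000,0.0000)
member 6 (3-4): L=4.6463, (cx,cy)=(0.3349,-0.9423)
member 7 (3-5): L=2.9173, (cx,cy)=(0.9934,-0.1148)
member 8 (4-5): L=4.2599, (cx,cy)=(0.3150,0.9491)
solve A·x = −loads:
  F[0-1] = +3153.3821 N (tension)
  F[0-2] = +2559.1927 N (tension)
  F[1-2] = -2806.4609 N (compression)
  F[1-3] = +2155.7680 N (tension)
  F[2-3] = +2820.9583 N (tension)
  F[2-4] = +574.8142 N (tension)
  F[3-4] = -3646.5137 N (compression)
  F[3-5] = +4398.0935 N (tension)
  F[4-5] = -2051.7697 N (compression)
  Rx@0 = -3722.6300 N
  Ry@0 = -2930.9098 N
  Ry@4 = +5383.2498 N

-2051.770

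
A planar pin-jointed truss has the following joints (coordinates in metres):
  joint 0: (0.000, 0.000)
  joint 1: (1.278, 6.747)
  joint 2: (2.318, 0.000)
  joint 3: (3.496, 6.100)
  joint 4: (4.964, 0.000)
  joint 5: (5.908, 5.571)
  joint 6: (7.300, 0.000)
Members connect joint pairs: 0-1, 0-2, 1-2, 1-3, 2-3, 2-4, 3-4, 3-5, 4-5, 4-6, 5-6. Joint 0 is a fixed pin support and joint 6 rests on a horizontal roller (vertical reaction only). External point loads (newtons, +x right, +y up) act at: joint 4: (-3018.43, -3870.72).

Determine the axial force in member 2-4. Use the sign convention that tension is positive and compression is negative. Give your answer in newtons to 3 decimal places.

N=7 nodes, M=11 members, R=3 reactions → 2N=14, M+R=14
member 0 (0-1): L=6.8670, (cx,cy)=(0.1861,0.9825)
member 1 (0-2): L=2.3180, (cx,cy)=(1.0000,0.0000)
member 2 (1-2): L=6.8267, (cx,cy)=(0.1523,-0.9883)
member 3 (1-3): L=2.3104, (cx,cy)=(0.9600,-0.2800)
member 4 (2-3): L=6.2127, (cx,cy)=(0.1896,0.9819)
member 5 (2-4): L=2.6460, (cx,cy)=(1.0000,0.0000)
member 6 (3-4): L=6.2742, (cx,cy)=(0.2340,-0.9722)
member 7 (3-5): L=2.4693, (cx,cy)=(0.9768,-0.2142)
member 8 (4-5): L=5.6504, (cx,cy)=(0.1671,0.9859)
member 9 (4-6): L=2.3360, (cx,cy)=(1.0000,0.0000)
member 10 (5-6): L=5.7423, (cx,cy)=(0.2424,-0.9702)
solve A·x = −loads:
  F[0-1] = -1260.6550 N (compression)
  F[0-2] = -2783.8117 N (compression)
  F[1-2] = +1384.7713 N (tension)
  F[1-3] = -464.1495 N (compression)
  F[2-3] = -1393.8940 N (compression)
  F[2-4] = -2308.5526 N (compression)
  F[3-4] = +1514.0407 N (tension)
  F[3-5] = -1089.4185 N (compression)
  F[4-5] = +2432.8986 N (tension)
  F[4-6] = +657.6681 N (tension)
  F[5-6] = -2713.0099 N (compression)
  Rx@0 = +3018.4300 N
  Ry@0 = +1238.6304 N
  Ry@6 = +2632.0896 N

-2308.553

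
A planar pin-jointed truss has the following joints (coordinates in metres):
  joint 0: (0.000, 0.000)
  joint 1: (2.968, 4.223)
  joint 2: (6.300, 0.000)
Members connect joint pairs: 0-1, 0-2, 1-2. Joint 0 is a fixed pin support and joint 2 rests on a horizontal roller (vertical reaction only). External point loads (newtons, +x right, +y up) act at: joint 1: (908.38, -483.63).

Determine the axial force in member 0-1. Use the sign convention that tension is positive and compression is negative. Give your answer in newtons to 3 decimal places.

431.605

N=3 nodes, M=3 members, R=3 reactions → 2N=6, M+R=6
member 0 (0-1): L=5.1617, (cx,cy)=(0.5750,0.8181)
member 1 (0-2): L=6.3000, (cx,cy)=(1.0000,0.0000)
member 2 (1-2): L=5.3792, (cx,cy)=(0.6194,-0.7851)
solve A·x = −loads:
  F[0-1] = +431.6049 N (tension)
  F[0-2] = +660.2034 N (tension)
  F[1-2] = -1065.8392 N (compression)
  Rx@0 = -908.3800 N
  Ry@0 = -353.1164 N
  Ry@2 = +836.7464 N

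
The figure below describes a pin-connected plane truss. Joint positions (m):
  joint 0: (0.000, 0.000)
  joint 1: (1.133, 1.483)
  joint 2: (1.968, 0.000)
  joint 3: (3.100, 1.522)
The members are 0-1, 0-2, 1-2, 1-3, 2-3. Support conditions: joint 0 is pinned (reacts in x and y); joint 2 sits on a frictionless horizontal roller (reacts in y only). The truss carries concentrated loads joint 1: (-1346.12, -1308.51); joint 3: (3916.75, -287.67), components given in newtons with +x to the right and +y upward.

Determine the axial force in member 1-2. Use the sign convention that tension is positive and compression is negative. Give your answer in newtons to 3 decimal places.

N=4 nodes, M=5 members, R=3 reactions → 2N=8, M+R=8
member 0 (0-1): L=1.8663, (cx,cy)=(0.6071,0.7946)
member 1 (0-2): L=1.9680, (cx,cy)=(1.0000,0.0000)
member 2 (1-2): L=1.7019, (cx,cy)=(0.4906,-0.8714)
member 3 (1-3): L=1.9674, (cx,cy)=(0.9998,0.0198)
member 4 (2-3): L=1.8968, (cx,cy)=(0.5968,0.8024)
solve A·x = −loads:
  F[0-1] = +2044.9948 N (tension)
  F[0-2] = +1329.1299 N (tension)
  F[1-2] = -3271.1668 N (compression)
  F[1-3] = +4193.3565 N (tension)
  F[2-3] = -462.1100 N (compression)
  Rx@0 = -2570.6300 N
  Ry@0 = -1625.0173 N
  Ry@2 = +3221.1973 N

-3271.167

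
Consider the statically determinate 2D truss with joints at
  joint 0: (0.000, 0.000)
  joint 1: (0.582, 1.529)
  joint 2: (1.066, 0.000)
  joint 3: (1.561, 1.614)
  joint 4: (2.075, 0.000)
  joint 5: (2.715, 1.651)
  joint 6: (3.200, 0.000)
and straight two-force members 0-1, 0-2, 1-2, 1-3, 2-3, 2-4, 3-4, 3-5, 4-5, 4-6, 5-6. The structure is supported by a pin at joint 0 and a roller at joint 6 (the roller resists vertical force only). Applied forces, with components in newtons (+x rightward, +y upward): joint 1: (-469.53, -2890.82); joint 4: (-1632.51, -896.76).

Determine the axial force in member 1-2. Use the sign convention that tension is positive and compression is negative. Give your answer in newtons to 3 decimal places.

-42.245

N=7 nodes, M=11 members, R=3 reactions → 2N=14, M+R=14
member 0 (0-1): L=1.6360, (cx,cy)=(0.3557,0.9346)
member 1 (0-2): L=1.0660, (cx,cy)=(1.0000,0.0000)
member 2 (1-2): L=1.6038, (cx,cy)=(0.3018,-0.9534)
member 3 (1-3): L=0.9827, (cx,cy)=(0.9963,0.0865)
member 4 (2-3): L=1.6882, (cx,cy)=(0.2932,0.9560)
member 5 (2-4): L=1.0090, (cx,cy)=(1.0000,0.0000)
member 6 (3-4): L=1.6939, (cx,cy)=(0.3034,-0.9528)
member 7 (3-5): L=1.1546, (cx,cy)=(0.9995,0.0320)
member 8 (4-5): L=1.7707, (cx,cy)=(0.3614,0.9324)
member 9 (4-6): L=1.1250, (cx,cy)=(1.0000,0.0000)
member 10 (5-6): L=1.7208, (cx,cy)=(0.2819,-0.9595)
solve A·x = −loads:
  F[0-1] = -3107.9763 N (compression)
  F[0-2] = -996.4050 N (compression)
  F[1-2] = -42.2449 N (compression)
  F[1-3] = -625.7011 N (compression)
  F[2-3] = +42.1268 N (tension)
  F[2-4] = -1021.5060 N (compression)
  F[3-4] = -5.9669 N (compression)
  F[3-5] = -609.5064 N (compression)
  F[4-5] = +967.8777 N (tension)
  F[4-6] = +259.3658 N (tension)
  F[5-6] = -920.2210 N (compression)
  Rx@0 = +2102.0400 N
  Ry@0 = +2904.6666 N
  Ry@6 = +882.9134 N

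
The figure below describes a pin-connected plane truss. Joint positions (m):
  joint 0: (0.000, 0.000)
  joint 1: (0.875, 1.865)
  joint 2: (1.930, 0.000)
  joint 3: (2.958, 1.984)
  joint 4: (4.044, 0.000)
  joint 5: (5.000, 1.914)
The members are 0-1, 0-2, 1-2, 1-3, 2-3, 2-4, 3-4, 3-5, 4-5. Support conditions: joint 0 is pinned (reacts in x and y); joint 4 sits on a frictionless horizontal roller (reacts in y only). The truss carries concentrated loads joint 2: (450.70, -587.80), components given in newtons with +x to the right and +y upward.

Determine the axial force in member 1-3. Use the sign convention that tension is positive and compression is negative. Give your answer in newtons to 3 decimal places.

N=6 nodes, M=9 members, R=3 reactions → 2N=12, M+R=12
member 0 (0-1): L=2.0601, (cx,cy)=(0.4247,0.9053)
member 1 (0-2): L=1.9300, (cx,cy)=(1.0000,0.0000)
member 2 (1-2): L=2.1427, (cx,cy)=(0.4924,-0.8704)
member 3 (1-3): L=2.0864, (cx,cy)=(0.9984,0.0570)
member 4 (2-3): L=2.2345, (cx,cy)=(0.4601,0.8879)
member 5 (2-4): L=2.1140, (cx,cy)=(1.0000,0.0000)
member 6 (3-4): L=2.2618, (cx,cy)=(0.4802,-0.8772)
member 7 (3-5): L=2.0432, (cx,cy)=(0.9994,-0.0343)
member 8 (4-5): L=2.1395, (cx,cy)=(0.4468,0.8946)
solve A·x = −loads:
  F[0-1] = -339.4100 N (compression)
  F[0-2] = +594.8626 N (tension)
  F[1-2] = +332.8110 N (tension)
  F[1-3] = -308.5293 N (compression)
  F[2-3] = +335.7680 N (tension)
  F[2-4] = +153.5550 N (tension)
  F[3-4] = -319.8045 N (compression)
  F[3-5] = -0.0000 N (compression)
  F[4-5] = +0.0000 N (tension)
  Rx@0 = -450.7000 N
  Ry@0 = +307.2723 N
  Ry@4 = +280.5277 N

-308.529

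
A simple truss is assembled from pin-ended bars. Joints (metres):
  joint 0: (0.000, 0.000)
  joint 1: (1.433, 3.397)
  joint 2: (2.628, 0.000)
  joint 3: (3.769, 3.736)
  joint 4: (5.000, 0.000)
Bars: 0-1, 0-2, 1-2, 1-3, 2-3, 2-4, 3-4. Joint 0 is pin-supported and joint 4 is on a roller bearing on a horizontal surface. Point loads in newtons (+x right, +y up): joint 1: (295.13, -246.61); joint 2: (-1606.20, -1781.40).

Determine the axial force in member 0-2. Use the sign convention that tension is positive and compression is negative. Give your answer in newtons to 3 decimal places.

N=5 nodes, M=7 members, R=3 reactions → 2N=10, M+R=10
member 0 (0-1): L=3.6869, (cx,cy)=(0.3887,0.9214)
member 1 (0-2): L=2.6280, (cx,cy)=(1.0000,0.0000)
member 2 (1-2): L=3.6011, (cx,cy)=(0.3318,-0.9433)
member 3 (1-3): L=2.3605, (cx,cy)=(0.9896,0.1436)
member 4 (2-3): L=3.9064, (cx,cy)=(0.2921,0.9564)
member 5 (2-4): L=2.3720, (cx,cy)=(1.0000,0.0000)
member 6 (3-4): L=3.9336, (cx,cy)=(0.3129,-0.9498)
solve A·x = −loads:
  F[0-1] = -890.5349 N (compression)
  F[0-2] = -964.9411 N (compression)
  F[1-2] = +484.9737 N (tension)
  F[1-3] = -810.5989 N (compression)
  F[2-3] = +1384.2745 N (tension)
  F[2-4] = +397.8653 N (tension)
  F[3-4] = -1271.3526 N (compression)
  Rx@0 = +1311.0700 N
  Ry@0 = +820.5164 N
  Ry@4 = +1207.4936 N

-964.941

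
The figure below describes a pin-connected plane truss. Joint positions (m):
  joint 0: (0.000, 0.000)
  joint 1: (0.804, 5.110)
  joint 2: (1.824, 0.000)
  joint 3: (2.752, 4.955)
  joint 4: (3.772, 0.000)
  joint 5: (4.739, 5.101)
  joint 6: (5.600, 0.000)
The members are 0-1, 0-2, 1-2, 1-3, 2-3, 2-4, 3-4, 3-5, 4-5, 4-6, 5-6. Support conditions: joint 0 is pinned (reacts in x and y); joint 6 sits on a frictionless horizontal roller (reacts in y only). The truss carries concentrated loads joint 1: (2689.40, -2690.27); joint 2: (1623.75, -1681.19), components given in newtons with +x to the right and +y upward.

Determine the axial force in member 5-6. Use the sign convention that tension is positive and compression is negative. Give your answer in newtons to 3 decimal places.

N=7 nodes, M=11 members, R=3 reactions → 2N=14, M+R=14
member 0 (0-1): L=5.1729, (cx,cy)=(0.1554,0.9878)
member 1 (0-2): L=1.8240, (cx,cy)=(1.0000,0.0000)
member 2 (1-2): L=5.2108, (cx,cy)=(0.1957,-0.9807)
member 3 (1-3): L=1.9542, (cx,cy)=(0.9968,-0.0793)
member 4 (2-3): L=5.0412, (cx,cy)=(0.1841,0.9829)
member 5 (2-4): L=1.9480, (cx,cy)=(1.0000,0.0000)
member 6 (3-4): L=5.0589, (cx,cy)=(0.2016,-0.9795)
member 7 (3-5): L=1.9924, (cx,cy)=(0.9973,0.0733)
member 8 (4-5): L=5.1918, (cx,cy)=(0.1863,0.9825)
member 9 (4-6): L=1.8280, (cx,cy)=(1.0000,0.0000)
member 10 (5-6): L=5.1732, (cx,cy)=(0.1664,-0.9861)
solve A·x = −loads:
  F[0-1] = -995.6487 N (compression)
  F[0-2] = +4467.9002 N (tension)
  F[1-2] = -1533.9836 N (compression)
  F[1-3] = -2551.9176 N (compression)
  F[2-3] = +3240.8834 N (tension)
  F[2-4] = +1947.2796 N (tension)
  F[3-4] = -3551.3141 N (compression)
  F[3-5] = -1234.5651 N (compression)
  F[4-5] = +3540.3297 N (tension)
  F[4-6] = +571.8470 N (tension)
  F[5-6] = -3435.8332 N (compression)
  Rx@0 = -4313.1500 N
  Ry@0 = +983.5490 N
  Ry@6 = +3387.9110 N

-3435.833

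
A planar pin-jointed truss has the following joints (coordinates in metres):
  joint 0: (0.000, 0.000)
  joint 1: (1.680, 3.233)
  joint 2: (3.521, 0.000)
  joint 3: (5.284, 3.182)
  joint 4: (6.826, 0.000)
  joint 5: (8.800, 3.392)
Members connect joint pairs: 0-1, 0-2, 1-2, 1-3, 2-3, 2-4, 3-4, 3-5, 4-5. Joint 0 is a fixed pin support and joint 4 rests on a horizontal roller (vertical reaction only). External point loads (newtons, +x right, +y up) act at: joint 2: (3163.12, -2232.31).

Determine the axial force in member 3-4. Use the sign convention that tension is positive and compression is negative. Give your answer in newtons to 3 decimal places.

N=6 nodes, M=9 members, R=3 reactions → 2N=12, M+R=12
member 0 (0-1): L=3.6434, (cx,cy)=(0.4611,0.8873)
member 1 (0-2): L=3.5210, (cx,cy)=(1.0000,0.0000)
member 2 (1-2): L=3.7204, (cx,cy)=(0.4948,-0.8690)
member 3 (1-3): L=3.6044, (cx,cy)=(0.9999,-0.0141)
member 4 (2-3): L=3.6378, (cx,cy)=(0.4846,0.8747)
member 5 (2-4): L=3.3050, (cx,cy)=(1.0000,0.0000)
member 6 (3-4): L=3.5359, (cx,cy)=(0.4361,-0.8999)
member 7 (3-5): L=3.5223, (cx,cy)=(0.9982,0.0596)
member 8 (4-5): L=3.9246, (cx,cy)=(0.5030,0.8643)
solve A·x = −loads:
  F[0-1] = -1218.0529 N (compression)
  F[0-2] = +3724.7668 N (tension)
  F[1-2] = +1263.1132 N (tension)
  F[1-3] = -1186.7992 N (compression)
  F[2-3] = +1297.2026 N (tension)
  F[2-4] = +558.0055 N (tension)
  F[3-4] = -1279.5558 N (compression)
  F[3-5] = +0.0000 N (tension)
  F[4-5] = +0.0000 N (tension)
  Rx@0 = -3163.1200 N
  Ry@0 = +1080.8357 N
  Ry@4 = +1151.4743 N

-1279.556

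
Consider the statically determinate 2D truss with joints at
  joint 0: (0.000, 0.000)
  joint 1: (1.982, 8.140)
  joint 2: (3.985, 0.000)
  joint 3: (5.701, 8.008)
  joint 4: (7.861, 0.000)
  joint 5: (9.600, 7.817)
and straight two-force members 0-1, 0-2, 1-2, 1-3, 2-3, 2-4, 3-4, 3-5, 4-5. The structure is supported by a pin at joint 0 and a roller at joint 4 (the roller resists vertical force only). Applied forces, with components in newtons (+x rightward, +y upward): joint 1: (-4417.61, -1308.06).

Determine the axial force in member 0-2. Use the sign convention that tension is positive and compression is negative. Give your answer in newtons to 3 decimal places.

N=6 nodes, M=9 members, R=3 reactions → 2N=12, M+R=12
member 0 (0-1): L=8.3778, (cx,cy)=(0.2366,0.9716)
member 1 (0-2): L=3.9850, (cx,cy)=(1.0000,0.0000)
member 2 (1-2): L=8.3828, (cx,cy)=(0.2389,-0.9710)
member 3 (1-3): L=3.7213, (cx,cy)=(0.9994,-0.0355)
member 4 (2-3): L=8.1898, (cx,cy)=(0.2095,0.9778)
member 5 (2-4): L=3.8760, (cx,cy)=(1.0000,0.0000)
member 6 (3-4): L=8.2942, (cx,cy)=(0.2604,-0.9655)
member 7 (3-5): L=3.9037, (cx,cy)=(0.9988,-0.0489)
member 8 (4-5): L=8.0081, (cx,cy)=(0.2172,0.9761)
solve A·x = −loads:
  F[0-1] = -5714.8861 N (compression)
  F[0-2] = -3065.5996 N (compression)
  F[1-2] = +4296.6846 N (tension)
  F[1-3] = +2040.2286 N (tension)
  F[2-3] = -4266.9429 N (compression)
  F[2-4] = -1144.8961 N (compression)
  F[3-4] = +4396.2920 N (tension)
  F[3-5] = -0.0000 N (tension)
  F[4-5] = +0.0000 N (tension)
  Rx@0 = +4417.6100 N
  Ry@0 = +5552.6562 N
  Ry@4 = -4244.5962 N

-3065.600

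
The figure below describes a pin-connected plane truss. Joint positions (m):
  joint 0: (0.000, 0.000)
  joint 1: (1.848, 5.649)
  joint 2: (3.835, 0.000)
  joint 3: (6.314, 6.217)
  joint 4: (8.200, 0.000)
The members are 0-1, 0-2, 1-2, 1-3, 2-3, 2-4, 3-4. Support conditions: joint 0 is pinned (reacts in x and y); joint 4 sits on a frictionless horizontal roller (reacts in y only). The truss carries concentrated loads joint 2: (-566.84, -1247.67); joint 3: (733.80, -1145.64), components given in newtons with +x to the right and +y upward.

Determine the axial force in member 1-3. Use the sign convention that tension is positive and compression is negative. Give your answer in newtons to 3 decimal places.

-243.223

N=5 nodes, M=7 members, R=3 reactions → 2N=10, M+R=10
member 0 (0-1): L=5.9436, (cx,cy)=(0.3109,0.9504)
member 1 (0-2): L=3.8350, (cx,cy)=(1.0000,0.0000)
member 2 (1-2): L=5.9883, (cx,cy)=(0.3318,-0.9433)
member 3 (1-3): L=4.5020, (cx,cy)=(0.9920,0.1262)
member 4 (2-3): L=6.6930, (cx,cy)=(0.3704,0.9289)
member 5 (2-4): L=4.3650, (cx,cy)=(1.0000,0.0000)
member 6 (3-4): L=6.4968, (cx,cy)=(0.2903,-0.9569)
solve A·x = −loads:
  F[0-1] = -390.6711 N (compression)
  F[0-2] = +288.4286 N (tension)
  F[1-2] = +361.0779 N (tension)
  F[1-3] = -243.2235 N (compression)
  F[2-3] = +976.4998 N (tension)
  F[2-4] = +613.3982 N (tension)
  F[3-4] = -2112.9958 N (compression)
  Rx@0 = -166.9600 N
  Ry@0 = +371.3076 N
  Ry@4 = +2022.0024 N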